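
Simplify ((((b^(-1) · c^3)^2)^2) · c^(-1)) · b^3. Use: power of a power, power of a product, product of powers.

((((b^(-1) · c^3)^2)^2) · c^(-1)) · b^3
= (((b^(-1) · c^3)^4) · c^(-1)) · b^3    [power of a power]
= ((((b^(-1))^4) · ((c^3)^4)) · c^(-1)) · b^3    [power of a product]
= ((b^(-4) · ((c^3)^4)) · c^(-1)) · b^3    [power of a power]
= ((b^(-4) · c^12) · c^(-1)) · b^3    [power of a power]
= b^(-1)c^11    [product of powers]

b^(-1)c^11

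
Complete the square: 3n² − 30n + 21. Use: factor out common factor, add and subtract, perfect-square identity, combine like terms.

3n² − 30n + 21
= 3(n² − 10n) + 21    [factor out 3 from the n-terms]
= 3(n² − 10n + 25 − 25) + 21    [add and subtract 25 inside the bracket]
= 3(n − 5)² − 75 + 21    [perfect-square identity]
= 3(n − 5)² − 54    [combine constants]

3(n − 5)² − 54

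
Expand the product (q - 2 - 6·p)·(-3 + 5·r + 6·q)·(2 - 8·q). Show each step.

-78·q + 132·q² + 90·q·r - 40·q²·r - 48·q³ + 12 - 20·r + 36·p - 216·p·q - 60·p·r + 240·p·q·r + 288·p·q²

(q - 2 - 6·p)·(-3 + 5·r + 6·q)·(2 - 8·q)
= (-3·q + 5·q·r + 6·q² + 6 - 10·r - 12·q + 18·p - 30·p·r - 36·p·q)·(2 - 8·q)    [distributive law]
= (-15·q + 5·q·r + 6·q² + 6 - 10·r + 18·p - 30·p·r - 36·p·q)·(2 - 8·q)    [combine like terms]
= -30·q + 120·q² + 10·q·r - 40·q²·r + 12·q² - 48·q³ + 12 - 48·q - 20·r + 80·q·r + 36·p - 144·p·q - 60·p·r + 240·p·q·r - 72·p·q + 288·p·q²    [distributive law]
= -78·q + 132·q² + 90·q·r - 40·q²·r - 48·q³ + 12 - 20·r + 36·p - 216·p·q - 60·p·r + 240·p·q·r + 288·p·q²    [combine like terms]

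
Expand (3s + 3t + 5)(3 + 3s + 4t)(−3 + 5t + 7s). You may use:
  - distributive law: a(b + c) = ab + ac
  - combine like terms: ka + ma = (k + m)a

33s + 260st + 141s² + 192s²t + 63s³ + 189st² − 12t + 109t² + 60t³ − 45

(3s + 3t + 5)(3 + 3s + 4t)(−3 + 5t + 7s)
= (9s + 9s² + 12st + 9t + 9st + 12t² + 15 + 15s + 20t)(−3 + 5t + 7s)    [distributive law]
= (24s + 9s² + 21st + 29t + 12t² + 15)(−3 + 5t + 7s)    [combine like terms]
= −72s + 120st + 168s² − 27s² + 45s²t + 63s³ − 63st + 105st² + 147s²t − 87t + 145t² + 203st − 36t² + 60t³ + 84st² − 45 + 75t + 105s    [distributive law]
= 33s + 260st + 141s² + 192s²t + 63s³ + 189st² − 12t + 109t² + 60t³ − 45    [combine like terms]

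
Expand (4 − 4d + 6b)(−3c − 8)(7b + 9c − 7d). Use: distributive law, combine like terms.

(4 − 4d + 6b)(−3c − 8)(7b + 9c − 7d)
= (−12c − 32 + 12cd + 32d − 18bc − 48b)(7b + 9c − 7d)    [distributive law]
= −84bc − 108c^2 + 84cd − 224b − 288c + 224d + 84bcd + 108c^2d − 84cd^2 + 224bd + 288cd − 224d^2 − 126b^2c − 162bc^2 + 126bcd − 336b^2 − 432bc + 336bd    [distributive law]
= −516bc − 108c^2 + 372cd − 224b − 288c + 224d + 210bcd + 108c^2d − 84cd^2 + 560bd − 224d^2 − 126b^2c − 162bc^2 − 336b^2    [combine like terms]

−516bc − 108c^2 + 372cd − 224b − 288c + 224d + 210bcd + 108c^2d − 84cd^2 + 560bd − 224d^2 − 126b^2c − 162bc^2 − 336b^2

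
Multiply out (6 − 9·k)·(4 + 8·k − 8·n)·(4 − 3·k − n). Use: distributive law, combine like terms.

96 − 24·k − 216·n − 324·k^2 + 420·k·n + 48·n^2 + 216·k^3 − 144·k^2·n − 72·k·n^2

(6 − 9·k)·(4 + 8·k − 8·n)·(4 − 3·k − n)
= (24 + 48·k − 48·n − 36·k − 72·k^2 + 72·k·n)·(4 − 3·k − n)    [distributive law]
= (24 + 12·k − 48·n − 72·k^2 + 72·k·n)·(4 − 3·k − n)    [combine like terms]
= 96 − 72·k − 24·n + 48·k − 36·k^2 − 12·k·n − 192·n + 144·k·n + 48·n^2 − 288·k^2 + 216·k^3 + 72·k^2·n + 288·k·n − 216·k^2·n − 72·k·n^2    [distributive law]
= 96 − 24·k − 216·n − 324·k^2 + 420·k·n + 48·n^2 + 216·k^3 − 144·k^2·n − 72·k·n^2    [combine like terms]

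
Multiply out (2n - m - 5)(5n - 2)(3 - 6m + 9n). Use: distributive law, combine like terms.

-231n^2 - 105mn^2 + 90n^3 + 3n + 177mn + 30m^2n - 54m - 12m^2 + 30

(2n - m - 5)(5n - 2)(3 - 6m + 9n)
= (10n^2 - 4n - 5mn + 2m - 25n + 10)(3 - 6m + 9n)    [distributive law]
= (10n^2 - 29n - 5mn + 2m + 10)(3 - 6m + 9n)    [combine like terms]
= 30n^2 - 60mn^2 + 90n^3 - 87n + 174mn - 261n^2 - 15mn + 30m^2n - 45mn^2 + 6m - 12m^2 + 18mn + 30 - 60m + 90n    [distributive law]
= -231n^2 - 105mn^2 + 90n^3 + 3n + 177mn + 30m^2n - 54m - 12m^2 + 30    [combine like terms]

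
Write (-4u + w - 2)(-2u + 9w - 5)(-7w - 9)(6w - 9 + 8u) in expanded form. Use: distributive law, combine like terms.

(-4u + w - 2)(-2u + 9w - 5)(-7w - 9)(6w - 9 + 8u)
= (8u² - 36uw + 20u - 2uw + 9w² - 5w + 4u - 18w + 10)(-7w - 9)(6w - 9 + 8u)    [distributive law]
= (8u² - 38uw + 24u + 9w² - 23w + 10)(-7w - 9)(6w - 9 + 8u)    [combine like terms]
= (-56u²w - 72u² + 266uw² + 342uw - 168uw - 216u - 63w³ - 81w² + 161w² + 207w - 70w - 90)(6w - 9 + 8u)    [distributive law]
= (-56u²w - 72u² + 266uw² + 174uw - 216u - 63w³ + 80w² + 137w - 90)(6w - 9 + 8u)    [combine like terms]
= -336u²w² + 504u²w - 448u³w - 432u²w + 648u² - 576u³ + 1596uw³ - 2394uw² + 2128u²w² + 1044uw² - 1566uw + 1392u²w - 1296uw + 1944u - 1728u² - 378w⁴ + 567w³ - 504uw³ + 480w³ - 720w² + 640uw² + 822w² - 1233w + 1096uw - 540w + 810 - 720u    [distributive law]
= 1792u²w² + 1464u²w - 448u³w - 1080u² - 576u³ + 1092uw³ - 710uw² - 1766uw + 1224u - 378w⁴ + 1047w³ + 102w² - 1773w + 810    [combine like terms]

1792u²w² + 1464u²w - 448u³w - 1080u² - 576u³ + 1092uw³ - 710uw² - 1766uw + 1224u - 378w⁴ + 1047w³ + 102w² - 1773w + 810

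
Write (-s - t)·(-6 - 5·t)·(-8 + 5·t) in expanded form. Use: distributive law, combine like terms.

-48·s - 10·s·t + 25·s·t^2 - 48·t - 10·t^2 + 25·t^3

(-s - t)·(-6 - 5·t)·(-8 + 5·t)
= (6·s + 5·s·t + 6·t + 5·t^2)·(-8 + 5·t)    [distributive law]
= -48·s + 30·s·t - 40·s·t + 25·s·t^2 - 48·t + 30·t^2 - 40·t^2 + 25·t^3    [distributive law]
= -48·s - 10·s·t + 25·s·t^2 - 48·t - 10·t^2 + 25·t^3    [combine like terms]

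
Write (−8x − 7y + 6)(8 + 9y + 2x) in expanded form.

(−8x − 7y + 6)(8 + 9y + 2x)
= −64x − 72xy − 16x^2 − 56y − 63y^2 − 14xy + 48 + 54y + 12x    [distributive law]
= −52x − 86xy − 16x^2 − 2y − 63y^2 + 48    [combine like terms]

−52x − 86xy − 16x^2 − 2y − 63y^2 + 48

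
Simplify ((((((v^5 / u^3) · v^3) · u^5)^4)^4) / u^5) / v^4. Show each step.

((((((v^5 / u^3) · v^3) · u^5)^4)^4) / u^5) / v^4
= (((((v^5 / u^3) · v^3) · u^5)^16) / u^5) / v^4    [power of a power]
= (((((v^5 / u^3) · v^3)^16) · ((u^5)^16)) / u^5) / v^4    [power of a product]
= (((((v^5 / u^3)^16) · ((v^3)^16)) · ((u^5)^16)) / u^5) / v^4    [power of a product]
= ((((((v^5)^16) / ((u^3)^16)) · ((v^3)^16)) · ((u^5)^16)) / u^5) / v^4    [power of a quotient]
= ((((v^80 / ((u^3)^16)) · ((v^3)^16)) · ((u^5)^16)) / u^5) / v^4    [power of a power]
= ((((v^80 / u^48) · ((v^3)^16)) · ((u^5)^16)) / u^5) / v^4    [power of a power]
= ((((v^80 / u^48) · v^48) · ((u^5)^16)) / u^5) / v^4    [power of a power]
= ((((v^80 / u^48) · v^48) · u^80) / u^5) / v^4    [power of a power]
= u^27v^124    [quotient of powers; product of powers]

u^27v^124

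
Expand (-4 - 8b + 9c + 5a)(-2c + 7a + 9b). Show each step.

(-4 - 8b + 9c + 5a)(-2c + 7a + 9b)
= 8c - 28a - 36b + 16bc - 56ab - 72b^2 - 18c^2 + 63ac + 81bc - 10ac + 35a^2 + 45ab    [distributive law]
= 8c - 28a - 36b + 97bc - 11ab - 72b^2 - 18c^2 + 53ac + 35a^2    [combine like terms]

8c - 28a - 36b + 97bc - 11ab - 72b^2 - 18c^2 + 53ac + 35a^2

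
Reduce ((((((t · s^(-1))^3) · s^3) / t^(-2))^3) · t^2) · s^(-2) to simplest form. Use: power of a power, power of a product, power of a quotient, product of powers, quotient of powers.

s^(-2)t^17

((((((t · s^(-1))^3) · s^3) / t^(-2))^3) · t^2) · s^(-2)
= ((((((t · s^(-1))^3) · s^3)^3) / ((t^(-2))^3)) · t^2) · s^(-2)    [power of a quotient]
= ((((((t · s^(-1))^3)^3) · ((s^3)^3)) / ((t^(-2))^3)) · t^2) · s^(-2)    [power of a product]
= (((((t · s^(-1))^9) · ((s^3)^3)) / ((t^(-2))^3)) · t^2) · s^(-2)    [power of a power]
= (((((t^9) · ((s^(-1))^9)) · ((s^3)^3)) / ((t^(-2))^3)) · t^2) · s^(-2)    [power of a product]
= ((((t^9 · s^(-9)) · ((s^3)^3)) / ((t^(-2))^3)) · t^2) · s^(-2)    [power of a power]
= ((((t^9 · s^(-9)) · s^9) / ((t^(-2))^3)) · t^2) · s^(-2)    [power of a power]
= ((((t^9 · s^(-9)) · s^9) / t^(-6)) · t^2) · s^(-2)    [power of a power]
= s^(-2)t^17    [quotient of powers; product of powers]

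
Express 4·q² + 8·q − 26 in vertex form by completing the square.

4·q² + 8·q − 26
= 4(q² + 2·q) − 26    [factor out 4 from the q-terms]
= 4(q² + 2·q + 1 − 1) − 26    [add and subtract 1 inside the bracket]
= 4(q + 1)² − 4 − 26    [perfect-square identity]
= 4(q + 1)² − 30    [combine constants]

4(q + 1)² − 30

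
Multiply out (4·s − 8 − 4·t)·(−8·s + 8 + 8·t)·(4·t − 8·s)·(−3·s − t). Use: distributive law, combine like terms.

1664·s³·t − 896·s²·t² − 768·s⁴ − 2688·s²·t + 2304·s³ − 128·s·t³ + 256·s·t + 256·t² − 1536·s² + 384·t³ + 128·t⁴

(4·s − 8 − 4·t)·(−8·s + 8 + 8·t)·(4·t − 8·s)·(−3·s − t)
= (−32·s² + 32·s + 32·s·t + 64·s − 64 − 64·t + 32·s·t − 32·t − 32·t²)·(4·t − 8·s)·(−3·s − t)    [distributive law]
= (−32·s² + 96·s + 64·s·t − 64 − 96·t − 32·t²)·(4·t − 8·s)·(−3·s − t)    [combine like terms]
= (−128·s²·t + 256·s³ + 384·s·t − 768·s² + 256·s·t² − 512·s²·t − 256·t + 512·s − 384·t² + 768·s·t − 128·t³ + 256·s·t²)·(−3·s − t)    [distributive law]
= (−640·s²·t + 256·s³ + 1152·s·t − 768·s² + 512·s·t² − 256·t + 512·s − 384·t² − 128·t³)·(−3·s − t)    [combine like terms]
= 1920·s³·t + 640·s²·t² − 768·s⁴ − 256·s³·t − 3456·s²·t − 1152·s·t² + 2304·s³ + 768·s²·t − 1536·s²·t² − 512·s·t³ + 768·s·t + 256·t² − 1536·s² − 512·s·t + 1152·s·t² + 384·t³ + 384·s·t³ + 128·t⁴    [distributive law]
= 1664·s³·t − 896·s²·t² − 768·s⁴ − 2688·s²·t + 2304·s³ − 128·s·t³ + 256·s·t + 256·t² − 1536·s² + 384·t³ + 128·t⁴    [combine like terms]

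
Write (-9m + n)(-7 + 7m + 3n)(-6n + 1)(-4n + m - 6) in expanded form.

(-9m + n)(-7 + 7m + 3n)(-6n + 1)(-4n + m - 6)
= (63m - 63m² - 27mn - 7n + 7mn + 3n²)(-6n + 1)(-4n + m - 6)    [distributive law]
= (63m - 63m² - 20mn - 7n + 3n²)(-6n + 1)(-4n + m - 6)    [combine like terms]
= (-378mn + 63m + 378m²n - 63m² + 120mn² - 20mn + 42n² - 7n - 18n³ + 3n²)(-4n + m - 6)    [distributive law]
= (-398mn + 63m + 378m²n - 63m² + 120mn² + 45n² - 7n - 18n³)(-4n + m - 6)    [combine like terms]
= 1592mn² - 398m²n + 2388mn - 252mn + 63m² - 378m - 1512m²n² + 378m³n - 2268m²n + 252m²n - 63m³ + 378m² - 480mn³ + 120m²n² - 720mn² - 180n³ + 45mn² - 270n² + 28n² - 7mn + 42n + 72n⁴ - 18mn³ + 108n³    [distributive law]
= 917mn² - 2414m²n + 2129mn + 441m² - 378m - 1392m²n² + 378m³n - 63m³ - 498mn³ - 72n³ - 242n² + 42n + 72n⁴    [combine like terms]

917mn² - 2414m²n + 2129mn + 441m² - 378m - 1392m²n² + 378m³n - 63m³ - 498mn³ - 72n³ - 242n² + 42n + 72n⁴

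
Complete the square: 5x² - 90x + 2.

5x² - 90x + 2
= 5(x² - 18x) + 2    [factor out 5 from the x-terms]
= 5(x² - 18x + 81 - 81) + 2    [add and subtract 81 inside the bracket]
= 5(x - 9)² - 405 + 2    [perfect-square identity]
= 5(x - 9)² - 403    [combine constants]

5(x - 9)² - 403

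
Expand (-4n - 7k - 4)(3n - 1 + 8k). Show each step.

-12n² - 8n - 53kn - 25k - 56k² + 4

(-4n - 7k - 4)(3n - 1 + 8k)
= -12n² + 4n - 32kn - 21kn + 7k - 56k² - 12n + 4 - 32k    [distributive law]
= -12n² - 8n - 53kn - 25k - 56k² + 4    [combine like terms]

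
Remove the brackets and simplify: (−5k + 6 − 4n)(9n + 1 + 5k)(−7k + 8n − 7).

(−5k + 6 − 4n)(9n + 1 + 5k)(−7k + 8n − 7)
= (−45kn − 5k − 25k^2 + 54n + 6 + 30k − 36n^2 − 4n − 20kn)(−7k + 8n − 7)    [distributive law]
= (−65kn + 25k − 25k^2 + 50n + 6 − 36n^2)(−7k + 8n − 7)    [combine like terms]
= 455k^2n − 520kn^2 + 455kn − 175k^2 + 200kn − 175k + 175k^3 − 200k^2n + 175k^2 − 350kn + 400n^2 − 350n − 42k + 48n − 42 + 252kn^2 − 288n^3 + 252n^2    [distributive law]
= 255k^2n − 268kn^2 + 305kn − 217k + 175k^3 + 652n^2 − 302n − 42 − 288n^3    [combine like terms]

255k^2n − 268kn^2 + 305kn − 217k + 175k^3 + 652n^2 − 302n − 42 − 288n^3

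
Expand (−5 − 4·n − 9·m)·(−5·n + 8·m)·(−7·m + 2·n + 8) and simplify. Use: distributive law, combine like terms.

(−5 − 4·n − 9·m)·(−5·n + 8·m)·(−7·m + 2·n + 8)
= (25·n − 40·m + 20·n^2 − 32·m·n + 45·m·n − 72·m^2)·(−7·m + 2·n + 8)    [distributive law]
= (25·n − 40·m + 20·n^2 + 13·m·n − 72·m^2)·(−7·m + 2·n + 8)    [combine like terms]
= −175·m·n + 50·n^2 + 200·n + 280·m^2 − 80·m·n − 320·m − 140·m·n^2 + 40·n^3 + 160·n^2 − 91·m^2·n + 26·m·n^2 + 104·m·n + 504·m^3 − 144·m^2·n − 576·m^2    [distributive law]
= −151·m·n + 210·n^2 + 200·n − 296·m^2 − 320·m − 114·m·n^2 + 40·n^3 − 235·m^2·n + 504·m^3    [combine like terms]

−151·m·n + 210·n^2 + 200·n − 296·m^2 − 320·m − 114·m·n^2 + 40·n^3 − 235·m^2·n + 504·m^3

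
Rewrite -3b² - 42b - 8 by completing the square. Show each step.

-3(b + 7)² + 139

-3b² - 42b - 8
= -3(b² + 14b) - 8    [factor out -3 from the b-terms]
= -3(b² + 14b + 49 - 49) - 8    [add and subtract 49 inside the bracket]
= -3(b + 7)² + 147 - 8    [perfect-square identity]
= -3(b + 7)² + 139    [combine constants]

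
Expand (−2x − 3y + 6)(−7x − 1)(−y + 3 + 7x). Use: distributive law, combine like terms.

133x^2y − 238x^2 + 98x^3 + 124xy − 162x − 21xy^2 − 3y^2 + 15y − 18

(−2x − 3y + 6)(−7x − 1)(−y + 3 + 7x)
= (14x^2 + 2x + 21xy + 3y − 42x − 6)(−y + 3 + 7x)    [distributive law]
= (14x^2 − 40x + 21xy + 3y − 6)(−y + 3 + 7x)    [combine like terms]
= −14x^2y + 42x^2 + 98x^3 + 40xy − 120x − 280x^2 − 21xy^2 + 63xy + 147x^2y − 3y^2 + 9y + 21xy + 6y − 18 − 42x    [distributive law]
= 133x^2y − 238x^2 + 98x^3 + 124xy − 162x − 21xy^2 − 3y^2 + 15y − 18    [combine like terms]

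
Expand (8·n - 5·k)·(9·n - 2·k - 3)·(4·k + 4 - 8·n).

776·k·n² + 480·n² - 576·n³ - 324·k²·n - 460·k·n - 96·n + 40·k³ + 100·k² + 60·k

(8·n - 5·k)·(9·n - 2·k - 3)·(4·k + 4 - 8·n)
= (72·n² - 16·k·n - 24·n - 45·k·n + 10·k² + 15·k)·(4·k + 4 - 8·n)    [distributive law]
= (72·n² - 61·k·n - 24·n + 10·k² + 15·k)·(4·k + 4 - 8·n)    [combine like terms]
= 288·k·n² + 288·n² - 576·n³ - 244·k²·n - 244·k·n + 488·k·n² - 96·k·n - 96·n + 192·n² + 40·k³ + 40·k² - 80·k²·n + 60·k² + 60·k - 120·k·n    [distributive law]
= 776·k·n² + 480·n² - 576·n³ - 324·k²·n - 460·k·n - 96·n + 40·k³ + 100·k² + 60·k    [combine like terms]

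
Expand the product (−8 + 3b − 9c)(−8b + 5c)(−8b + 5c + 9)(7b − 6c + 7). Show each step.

(−8 + 3b − 9c)(−8b + 5c)(−8b + 5c + 9)(7b − 6c + 7)
= (64b − 40c − 24b^2 + 15bc + 72bc − 45c^2)(−8b + 5c + 9)(7b − 6c + 7)    [distributive law]
= (64b − 40c − 24b^2 + 87bc − 45c^2)(−8b + 5c + 9)(7b − 6c + 7)    [combine like terms]
= (−512b^2 + 320bc + 576b + 320bc − 200c^2 − 360c + 192b^3 − 120b^2c − 216b^2 − 696b^2c + 435bc^2 + 783bc + 360bc^2 − 225c^3 − 405c^2)(7b − 6c + 7)    [distributive law]
= (−728b^2 + 1423bc + 576b − 605c^2 − 360c + 192b^3 − 816b^2c + 795bc^2 − 225c^3)(7b − 6c + 7)    [combine like terms]
= −5096b^3 + 4368b^2c − 5096b^2 + 9961b^2c − 8538bc^2 + 9961bc + 4032b^2 − 3456bc + 4032b − 4235bc^2 + 3630c^3 − 4235c^2 − 2520bc + 2160c^2 − 2520c + 1344b^4 − 1152b^3c + 1344b^3 − 5712b^3c + 4896b^2c^2 − 5712b^2c + 5565b^2c^2 − 4770bc^3 + 5565bc^2 − 1575bc^3 + 1350c^4 − 1575c^3    [distributive law]
= −3752b^3 + 8617b^2c − 1064b^2 − 7208bc^2 + 3985bc + 4032b + 2055c^3 − 2075c^2 − 2520c + 1344b^4 − 6864b^3c + 10461b^2c^2 − 6345bc^3 + 1350c^4    [combine like terms]

−3752b^3 + 8617b^2c − 1064b^2 − 7208bc^2 + 3985bc + 4032b + 2055c^3 − 2075c^2 − 2520c + 1344b^4 − 6864b^3c + 10461b^2c^2 − 6345bc^3 + 1350c^4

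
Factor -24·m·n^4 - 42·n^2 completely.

-24·m·n^4 - 42·n^2
= 6(-4·m·n^4 - 7·n^2)    [factor out 6]
= 6·n^2(-4·m·n^2 - 7)    [factor out n^2]

6·n^2(-4·m·n^2 - 7)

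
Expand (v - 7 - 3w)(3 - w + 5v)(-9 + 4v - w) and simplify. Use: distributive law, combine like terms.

(v - 7 - 3w)(3 - w + 5v)(-9 + 4v - w)
= (3v - vw + 5v^2 - 21 + 7w - 35v - 9w + 3w^2 - 15vw)(-9 + 4v - w)    [distributive law]
= (-32v - 16vw + 5v^2 - 21 - 2w + 3w^2)(-9 + 4v - w)    [combine like terms]
= 288v - 128v^2 + 32vw + 144vw - 64v^2w + 16vw^2 - 45v^2 + 20v^3 - 5v^2w + 189 - 84v + 21w + 18w - 8vw + 2w^2 - 27w^2 + 12vw^2 - 3w^3    [distributive law]
= 204v - 173v^2 + 168vw - 69v^2w + 28vw^2 + 20v^3 + 189 + 39w - 25w^2 - 3w^3    [combine like terms]

204v - 173v^2 + 168vw - 69v^2w + 28vw^2 + 20v^3 + 189 + 39w - 25w^2 - 3w^3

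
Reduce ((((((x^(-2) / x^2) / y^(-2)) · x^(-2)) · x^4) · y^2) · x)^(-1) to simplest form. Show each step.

xy^(-4)

((((((x^(-2) / x^2) / y^(-2)) · x^(-2)) · x^4) · y^2) · x)^(-1)
= ((((((x^(-2) / x^2) / y^(-2)) · x^(-2)) · x^4) · y^2)^(-1)) · (x^(-1))    [power of a product]
= ((((((x^(-2) / x^2) / y^(-2)) · x^(-2)) · x^4)^(-1)) · ((y^2)^(-1))) · (x^(-1))    [power of a product]
= ((((((x^(-2) / x^2) / y^(-2)) · x^(-2))^(-1)) · ((x^4)^(-1))) · ((y^2)^(-1))) · (x^(-1))    [power of a product]
= ((((((x^(-2) / x^2) / y^(-2))^(-1)) · ((x^(-2))^(-1))) · ((x^4)^(-1))) · ((y^2)^(-1))) · (x^(-1))    [power of a product]
= ((((((x^(-2) / x^2)^(-1)) / ((y^(-2))^(-1))) · ((x^(-2))^(-1))) · ((x^4)^(-1))) · ((y^2)^(-1))) · (x^(-1))    [power of a quotient]
= (((((((x^(-2))^(-1)) / ((x^2)^(-1))) / ((y^(-2))^(-1))) · ((x^(-2))^(-1))) · ((x^4)^(-1))) · ((y^2)^(-1))) · (x^(-1))    [power of a quotient]
= (((((x^2 / ((x^2)^(-1))) / ((y^(-2))^(-1))) · ((x^(-2))^(-1))) · ((x^4)^(-1))) · ((y^2)^(-1))) · (x^(-1))    [power of a power]
= (((((x^2 / x^(-2)) / ((y^(-2))^(-1))) · ((x^(-2))^(-1))) · ((x^4)^(-1))) · ((y^2)^(-1))) · (x^(-1))    [power of a power]
= ((((x^4 / ((y^(-2))^(-1))) · ((x^(-2))^(-1))) · ((x^4)^(-1))) · ((y^2)^(-1))) · (x^(-1))    [quotient of powers]
= ((((x^4 / y^2) · ((x^(-2))^(-1))) · ((x^4)^(-1))) · ((y^2)^(-1))) · (x^(-1))    [power of a power]
= ((((x^4 / y^2) · x^2) · ((x^4)^(-1))) · ((y^2)^(-1))) · (x^(-1))    [power of a power]
= ((((x^4 / y^2) · x^2) · x^(-4)) · ((y^2)^(-1))) · (x^(-1))    [power of a power]
= ((((x^4 / y^2) · x^2) · x^(-4)) · y^(-2)) · (x^(-1))    [power of a power]
= xy^(-4)    [quotient of powers; product of powers]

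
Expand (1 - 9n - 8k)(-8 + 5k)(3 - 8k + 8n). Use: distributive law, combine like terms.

-24 + 271k + 152n - 672k^2 - 159kn + 576n^2 + 40k^2n - 360kn^2 + 320k^3

(1 - 9n - 8k)(-8 + 5k)(3 - 8k + 8n)
= (-8 + 5k + 72n - 45kn + 64k - 40k^2)(3 - 8k + 8n)    [distributive law]
= (-8 + 69k + 72n - 45kn - 40k^2)(3 - 8k + 8n)    [combine like terms]
= -24 + 64k - 64n + 207k - 552k^2 + 552kn + 216n - 576kn + 576n^2 - 135kn + 360k^2n - 360kn^2 - 120k^2 + 320k^3 - 320k^2n    [distributive law]
= -24 + 271k + 152n - 672k^2 - 159kn + 576n^2 + 40k^2n - 360kn^2 + 320k^3    [combine like terms]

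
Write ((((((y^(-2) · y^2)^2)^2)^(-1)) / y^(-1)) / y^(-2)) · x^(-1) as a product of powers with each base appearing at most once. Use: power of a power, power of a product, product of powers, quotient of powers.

x^(-1)y^3

((((((y^(-2) · y^2)^2)^2)^(-1)) / y^(-1)) / y^(-2)) · x^(-1)
= (((((y^(-2) · y^2)^2)^(-2)) / y^(-1)) / y^(-2)) · x^(-1)    [power of a power]
= ((((y^(-2) · y^2)^(-4)) / y^(-1)) / y^(-2)) · x^(-1)    [power of a power]
= (((((y^(-2))^(-4)) · ((y^2)^(-4))) / y^(-1)) / y^(-2)) · x^(-1)    [power of a product]
= (((y^8 · ((y^2)^(-4))) / y^(-1)) / y^(-2)) · x^(-1)    [power of a power]
= (((y^8 · y^(-8)) / y^(-1)) / y^(-2)) · x^(-1)    [power of a power]
= ((y^0 / y^(-1)) / y^(-2)) · x^(-1)    [product of powers]
= (y / y^(-2)) · x^(-1)    [quotient of powers]
= y^3 · x^(-1)    [quotient of powers]
= x^(-1)y^3    [rearrange]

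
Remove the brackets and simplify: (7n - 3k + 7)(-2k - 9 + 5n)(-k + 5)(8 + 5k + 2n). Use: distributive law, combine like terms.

(7n - 3k + 7)(-2k - 9 + 5n)(-k + 5)(8 + 5k + 2n)
= (-14kn - 63n + 35n² + 6k² + 27k - 15kn - 14k - 63 + 35n)(-k + 5)(8 + 5k + 2n)    [distributive law]
= (-29kn - 28n + 35n² + 6k² + 13k - 63)(-k + 5)(8 + 5k + 2n)    [combine like terms]
= (29k²n - 145kn + 28kn - 140n - 35kn² + 175n² - 6k³ + 30k² - 13k² + 65k + 63k - 315)(8 + 5k + 2n)    [distributive law]
= (29k²n - 117kn - 140n - 35kn² + 175n² - 6k³ + 17k² + 128k - 315)(8 + 5k + 2n)    [combine like terms]
= 232k²n + 145k³n + 58k²n² - 936kn - 585k²n - 234kn² - 1120n - 700kn - 280n² - 280kn² - 175k²n² - 70kn³ + 1400n² + 875kn² + 350n³ - 48k³ - 30k⁴ - 12k³n + 136k² + 85k³ + 34k²n + 1024k + 640k² + 256kn - 2520 - 1575k - 630n    [distributive law]
= -319k²n + 133k³n - 117k²n² - 1380kn + 361kn² - 1750n + 1120n² - 70kn³ + 350n³ + 37k³ - 30k⁴ + 776k² - 551k - 2520    [combine like terms]

-319k²n + 133k³n - 117k²n² - 1380kn + 361kn² - 1750n + 1120n² - 70kn³ + 350n³ + 37k³ - 30k⁴ + 776k² - 551k - 2520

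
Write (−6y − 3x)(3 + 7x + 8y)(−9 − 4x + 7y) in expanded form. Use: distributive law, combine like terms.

162y + 603xy + 306y^2 + 117x^2y − 270xy^2 − 336y^3 + 81x + 225x^2 + 84x^3

(−6y − 3x)(3 + 7x + 8y)(−9 − 4x + 7y)
= (−18y − 42xy − 48y^2 − 9x − 21x^2 − 24xy)(−9 − 4x + 7y)    [distributive law]
= (−18y − 66xy − 48y^2 − 9x − 21x^2)(−9 − 4x + 7y)    [combine like terms]
= 162y + 72xy − 126y^2 + 594xy + 264x^2y − 462xy^2 + 432y^2 + 192xy^2 − 336y^3 + 81x + 36x^2 − 63xy + 189x^2 + 84x^3 − 147x^2y    [distributive law]
= 162y + 603xy + 306y^2 + 117x^2y − 270xy^2 − 336y^3 + 81x + 225x^2 + 84x^3    [combine like terms]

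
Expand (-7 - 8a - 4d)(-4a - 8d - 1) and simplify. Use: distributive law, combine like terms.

36a + 60d + 7 + 32a^2 + 80ad + 32d^2

(-7 - 8a - 4d)(-4a - 8d - 1)
= 28a + 56d + 7 + 32a^2 + 64ad + 8a + 16ad + 32d^2 + 4d    [distributive law]
= 36a + 60d + 7 + 32a^2 + 80ad + 32d^2    [combine like terms]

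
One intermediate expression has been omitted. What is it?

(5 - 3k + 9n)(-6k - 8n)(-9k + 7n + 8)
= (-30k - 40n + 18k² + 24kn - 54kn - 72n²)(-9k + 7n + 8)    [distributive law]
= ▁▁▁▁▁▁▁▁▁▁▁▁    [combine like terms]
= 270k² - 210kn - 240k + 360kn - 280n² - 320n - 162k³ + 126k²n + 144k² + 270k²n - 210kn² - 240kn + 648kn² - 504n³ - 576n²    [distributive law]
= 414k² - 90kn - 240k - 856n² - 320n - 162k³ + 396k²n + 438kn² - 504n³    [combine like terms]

By combine like terms:

(-30k - 40n + 18k² - 30kn - 72n²)(-9k + 7n + 8)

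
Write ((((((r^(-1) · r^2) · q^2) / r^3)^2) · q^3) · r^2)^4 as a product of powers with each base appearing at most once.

q^28r^(-8)

((((((r^(-1) · r^2) · q^2) / r^3)^2) · q^3) · r^2)^4
= ((((((r^(-1) · r^2) · q^2) / r^3)^2) · q^3)^4) · ((r^2)^4)    [power of a product]
= ((((((r^(-1) · r^2) · q^2) / r^3)^2)^4) · ((q^3)^4)) · ((r^2)^4)    [power of a product]
= (((((r^(-1) · r^2) · q^2) / r^3)^8) · ((q^3)^4)) · ((r^2)^4)    [power of a power]
= (((((r^(-1) · r^2) · q^2)^8) / ((r^3)^8)) · ((q^3)^4)) · ((r^2)^4)    [power of a quotient]
= (((((r^(-1) · r^2)^8) · ((q^2)^8)) / ((r^3)^8)) · ((q^3)^4)) · ((r^2)^4)    [power of a product]
= ((((((r^(-1))^8) · ((r^2)^8)) · ((q^2)^8)) / ((r^3)^8)) · ((q^3)^4)) · ((r^2)^4)    [power of a product]
= ((((r^(-8) · ((r^2)^8)) · ((q^2)^8)) / ((r^3)^8)) · ((q^3)^4)) · ((r^2)^4)    [power of a power]
= ((((r^(-8) · r^16) · ((q^2)^8)) / ((r^3)^8)) · ((q^3)^4)) · ((r^2)^4)    [power of a power]
= (((r^8 · ((q^2)^8)) / ((r^3)^8)) · ((q^3)^4)) · ((r^2)^4)    [product of powers]
= (((r^8 · q^16) / ((r^3)^8)) · ((q^3)^4)) · ((r^2)^4)    [power of a power]
= (((r^8 · q^16) / r^24) · ((q^3)^4)) · ((r^2)^4)    [power of a power]
= (((r^8 · q^16) / r^24) · q^12) · ((r^2)^4)    [power of a power]
= (((r^8 · q^16) / r^24) · q^12) · r^8    [power of a power]
= q^28r^(-8)    [quotient of powers; product of powers]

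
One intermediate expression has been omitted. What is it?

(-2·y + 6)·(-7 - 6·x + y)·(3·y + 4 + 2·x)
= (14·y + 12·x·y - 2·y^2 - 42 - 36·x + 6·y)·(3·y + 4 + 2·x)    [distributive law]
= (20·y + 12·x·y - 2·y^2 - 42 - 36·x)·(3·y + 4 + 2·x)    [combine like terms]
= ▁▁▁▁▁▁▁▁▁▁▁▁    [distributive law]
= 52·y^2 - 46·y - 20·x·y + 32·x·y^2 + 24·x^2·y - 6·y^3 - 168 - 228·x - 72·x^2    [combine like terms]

By distributive law:

60·y^2 + 80·y + 40·x·y + 36·x·y^2 + 48·x·y + 24·x^2·y - 6·y^3 - 8·y^2 - 4·x·y^2 - 126·y - 168 - 84·x - 108·x·y - 144·x - 72·x^2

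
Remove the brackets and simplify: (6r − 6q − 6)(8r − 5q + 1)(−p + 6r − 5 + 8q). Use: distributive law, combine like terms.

(6r − 6q − 6)(8r − 5q + 1)(−p + 6r − 5 + 8q)
= (48r^2 − 30qr + 6r − 48qr + 30q^2 − 6q − 48r + 30q − 6)(−p + 6r − 5 + 8q)    [distributive law]
= (48r^2 − 78qr − 42r + 30q^2 + 24q − 6)(−p + 6r − 5 + 8q)    [combine like terms]
= −48pr^2 + 288r^3 − 240r^2 + 384qr^2 + 78pqr − 468qr^2 + 390qr − 624q^2r + 42pr − 252r^2 + 210r − 336qr − 30pq^2 + 180q^2r − 150q^2 + 240q^3 − 24pq + 144qr − 120q + 192q^2 + 6p − 36r + 30 − 48q    [distributive law]
= −48pr^2 + 288r^3 − 492r^2 − 84qr^2 + 78pqr + 198qr − 444q^2r + 42pr + 174r − 30pq^2 + 42q^2 + 240q^3 − 24pq − 168q + 6p + 30    [combine like terms]

−48pr^2 + 288r^3 − 492r^2 − 84qr^2 + 78pqr + 198qr − 444q^2r + 42pr + 174r − 30pq^2 + 42q^2 + 240q^3 − 24pq − 168q + 6p + 30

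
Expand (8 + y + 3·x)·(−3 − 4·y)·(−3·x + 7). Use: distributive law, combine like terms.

9·x − 168 + 21·x·y − 245·y + 12·x·y² − 28·y² + 27·x² + 36·x²·y

(8 + y + 3·x)·(−3 − 4·y)·(−3·x + 7)
= (−24 − 32·y − 3·y − 4·y² − 9·x − 12·x·y)·(−3·x + 7)    [distributive law]
= (−24 − 35·y − 4·y² − 9·x − 12·x·y)·(−3·x + 7)    [combine like terms]
= 72·x − 168 + 105·x·y − 245·y + 12·x·y² − 28·y² + 27·x² − 63·x + 36·x²·y − 84·x·y    [distributive law]
= 9·x − 168 + 21·x·y − 245·y + 12·x·y² − 28·y² + 27·x² + 36·x²·y    [combine like terms]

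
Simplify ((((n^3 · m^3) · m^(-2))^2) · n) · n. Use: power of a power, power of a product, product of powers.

((((n^3 · m^3) · m^(-2))^2) · n) · n
= ((((n^3 · m^3)^2) · ((m^(-2))^2)) · n) · n    [power of a product]
= (((((n^3)^2) · ((m^3)^2)) · ((m^(-2))^2)) · n) · n    [power of a product]
= (((n^6 · ((m^3)^2)) · ((m^(-2))^2)) · n) · n    [power of a power]
= (((n^6 · m^6) · ((m^(-2))^2)) · n) · n    [power of a power]
= (((n^6 · m^6) · m^(-4)) · n) · n    [power of a power]
= m^2·n^8    [product of powers]

m^2·n^8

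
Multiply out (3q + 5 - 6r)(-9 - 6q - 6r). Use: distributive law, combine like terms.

(3q + 5 - 6r)(-9 - 6q - 6r)
= -27q - 18q² - 18qr - 45 - 30q - 30r + 54r + 36qr + 36r²    [distributive law]
= -57q - 18q² + 18qr - 45 + 24r + 36r²    [combine like terms]

-57q - 18q² + 18qr - 45 + 24r + 36r²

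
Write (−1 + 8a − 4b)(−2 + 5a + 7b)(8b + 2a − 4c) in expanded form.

16b + 4a − 8c − 166ab − 42a^2 + 84ac + 8b^2 − 4bc + 392a^2b + 80a^3 − 160a^2c + 232ab^2 − 144abc − 224b^3 + 112b^2c

(−1 + 8a − 4b)(−2 + 5a + 7b)(8b + 2a − 4c)
= (2 − 5a − 7b − 16a + 40a^2 + 56ab + 8b − 20ab − 28b^2)(8b + 2a − 4c)    [distributive law]
= (2 − 21a + b + 40a^2 + 36ab − 28b^2)(8b + 2a − 4c)    [combine like terms]
= 16b + 4a − 8c − 168ab − 42a^2 + 84ac + 8b^2 + 2ab − 4bc + 320a^2b + 80a^3 − 160a^2c + 288ab^2 + 72a^2b − 144abc − 224b^3 − 56ab^2 + 112b^2c    [distributive law]
= 16b + 4a − 8c − 166ab − 42a^2 + 84ac + 8b^2 − 4bc + 392a^2b + 80a^3 − 160a^2c + 232ab^2 − 144abc − 224b^3 + 112b^2c    [combine like terms]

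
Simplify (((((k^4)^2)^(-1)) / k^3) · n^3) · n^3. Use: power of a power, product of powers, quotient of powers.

k^(-11)n^6

(((((k^4)^2)^(-1)) / k^3) · n^3) · n^3
= ((((k^4)^(-2)) / k^3) · n^3) · n^3    [power of a power]
= ((k^(-8) / k^3) · n^3) · n^3    [power of a power]
= (k^(-11) · n^3) · n^3    [quotient of powers]
= k^(-11)n^6    [product of powers]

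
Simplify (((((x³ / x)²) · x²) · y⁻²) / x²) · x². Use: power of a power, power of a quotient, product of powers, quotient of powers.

(((((x³ / x)²) · x²) · y⁻²) / x²) · x²
= ((((((x³)²) / (x²)) · x²) · y⁻²) / x²) · x²    [power of a quotient]
= ((((x⁶ / (x²)) · x²) · y⁻²) / x²) · x²    [power of a power]
= (((x⁴ · x²) · y⁻²) / x²) · x²    [quotient of powers]
= ((x⁶ · y⁻²) / x²) · x²    [product of powers]
= x⁶y⁻²    [quotient of powers; product of powers]

x⁶y⁻²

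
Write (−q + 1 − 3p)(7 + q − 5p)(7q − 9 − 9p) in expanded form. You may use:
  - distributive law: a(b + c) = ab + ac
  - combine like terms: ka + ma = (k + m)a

−33q^2 + 103q − 146pq − 7q^3 + 23pq^2 + 87p^2q − 63 + 171p + 99p^2 − 135p^3

(−q + 1 − 3p)(7 + q − 5p)(7q − 9 − 9p)
= (−7q − q^2 + 5pq + 7 + q − 5p − 21p − 3pq + 15p^2)(7q − 9 − 9p)    [distributive law]
= (−6q − q^2 + 2pq + 7 − 26p + 15p^2)(7q − 9 − 9p)    [combine like terms]
= −42q^2 + 54q + 54pq − 7q^3 + 9q^2 + 9pq^2 + 14pq^2 − 18pq − 18p^2q + 49q − 63 − 63p − 182pq + 234p + 234p^2 + 105p^2q − 135p^2 − 135p^3    [distributive law]
= −33q^2 + 103q − 146pq − 7q^3 + 23pq^2 + 87p^2q − 63 + 171p + 99p^2 − 135p^3    [combine like terms]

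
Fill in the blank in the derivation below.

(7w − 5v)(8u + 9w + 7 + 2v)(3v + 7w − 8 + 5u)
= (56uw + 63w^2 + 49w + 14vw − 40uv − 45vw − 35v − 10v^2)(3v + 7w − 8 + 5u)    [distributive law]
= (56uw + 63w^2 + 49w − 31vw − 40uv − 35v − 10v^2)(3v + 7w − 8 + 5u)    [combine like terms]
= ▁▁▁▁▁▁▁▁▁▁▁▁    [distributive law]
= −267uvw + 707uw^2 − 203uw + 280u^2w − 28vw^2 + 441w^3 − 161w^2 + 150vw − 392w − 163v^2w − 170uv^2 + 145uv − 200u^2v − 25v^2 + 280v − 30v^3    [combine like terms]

After distributive law, the bracketed line is:

168uvw + 392uw^2 − 448uw + 280u^2w + 189vw^2 + 441w^3 − 504w^2 + 315uw^2 + 147vw + 343w^2 − 392w + 245uw − 93v^2w − 217vw^2 + 248vw − 155uvw − 120uv^2 − 280uvw + 320uv − 200u^2v − 105v^2 − 245vw + 280v − 175uv − 30v^3 − 70v^2w + 80v^2 − 50uv^2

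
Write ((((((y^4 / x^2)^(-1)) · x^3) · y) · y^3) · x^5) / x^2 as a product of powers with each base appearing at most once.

((((((y^4 / x^2)^(-1)) · x^3) · y) · y^3) · x^5) / x^2
= (((((((y^4)^(-1)) / ((x^2)^(-1))) · x^3) · y) · y^3) · x^5) / x^2    [power of a quotient]
= (((((y^(-4) / ((x^2)^(-1))) · x^3) · y) · y^3) · x^5) / x^2    [power of a power]
= (((((y^(-4) / x^(-2)) · x^3) · y) · y^3) · x^5) / x^2    [power of a power]
= x^8    [quotient of powers; product of powers]

x^8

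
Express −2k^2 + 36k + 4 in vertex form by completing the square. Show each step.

−2k^2 + 36k + 4
= −2(k^2 − 18k) + 4    [factor out -2 from the k-terms]
= −2(k^2 − 18k + 81 − 81) + 4    [add and subtract 81 inside the bracket]
= −2(k − 9)^2 + 162 + 4    [perfect-square identity]
= −2(k − 9)^2 + 166    [combine constants]

−2(k − 9)^2 + 166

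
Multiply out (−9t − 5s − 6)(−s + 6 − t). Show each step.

(−9t − 5s − 6)(−s + 6 − t)
= 9st − 54t + 9t^2 + 5s^2 − 30s + 5st + 6s − 36 + 6t    [distributive law]
= 14st − 48t + 9t^2 + 5s^2 − 24s − 36    [combine like terms]

14st − 48t + 9t^2 + 5s^2 − 24s − 36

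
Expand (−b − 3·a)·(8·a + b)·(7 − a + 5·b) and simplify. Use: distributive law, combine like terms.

(−b − 3·a)·(8·a + b)·(7 − a + 5·b)
= (−8·a·b − b^2 − 24·a^2 − 3·a·b)·(7 − a + 5·b)    [distributive law]
= (−11·a·b − b^2 − 24·a^2)·(7 − a + 5·b)    [combine like terms]
= −77·a·b + 11·a^2·b − 55·a·b^2 − 7·b^2 + a·b^2 − 5·b^3 − 168·a^2 + 24·a^3 − 120·a^2·b    [distributive law]
= −77·a·b − 109·a^2·b − 54·a·b^2 − 7·b^2 − 5·b^3 − 168·a^2 + 24·a^3    [combine like terms]

−77·a·b − 109·a^2·b − 54·a·b^2 − 7·b^2 − 5·b^3 − 168·a^2 + 24·a^3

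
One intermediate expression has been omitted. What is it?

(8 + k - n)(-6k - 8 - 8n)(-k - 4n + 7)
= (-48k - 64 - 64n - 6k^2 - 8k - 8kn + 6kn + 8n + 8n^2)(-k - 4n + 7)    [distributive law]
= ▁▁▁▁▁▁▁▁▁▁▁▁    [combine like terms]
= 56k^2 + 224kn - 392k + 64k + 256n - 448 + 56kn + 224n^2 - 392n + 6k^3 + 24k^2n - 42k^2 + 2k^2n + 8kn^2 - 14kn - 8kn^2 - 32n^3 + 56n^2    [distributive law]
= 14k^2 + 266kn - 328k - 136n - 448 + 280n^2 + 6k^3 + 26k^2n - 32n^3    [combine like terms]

By combine like terms:

(-56k - 64 - 56n - 6k^2 - 2kn + 8n^2)(-k - 4n + 7)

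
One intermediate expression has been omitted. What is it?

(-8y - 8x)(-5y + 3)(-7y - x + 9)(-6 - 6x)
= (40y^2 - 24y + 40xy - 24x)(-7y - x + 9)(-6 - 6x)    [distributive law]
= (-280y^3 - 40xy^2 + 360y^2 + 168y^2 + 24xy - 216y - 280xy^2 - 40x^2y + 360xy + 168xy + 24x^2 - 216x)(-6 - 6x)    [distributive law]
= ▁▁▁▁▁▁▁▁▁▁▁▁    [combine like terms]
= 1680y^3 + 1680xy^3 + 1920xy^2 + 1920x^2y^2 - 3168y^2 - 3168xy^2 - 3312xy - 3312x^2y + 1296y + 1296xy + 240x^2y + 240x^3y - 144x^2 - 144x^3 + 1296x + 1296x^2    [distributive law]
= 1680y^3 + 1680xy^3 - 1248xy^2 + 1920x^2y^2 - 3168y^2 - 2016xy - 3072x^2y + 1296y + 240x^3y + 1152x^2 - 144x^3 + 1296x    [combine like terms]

After combine like terms, the bracketed line is:

(-280y^3 - 320xy^2 + 528y^2 + 552xy - 216y - 40x^2y + 24x^2 - 216x)(-6 - 6x)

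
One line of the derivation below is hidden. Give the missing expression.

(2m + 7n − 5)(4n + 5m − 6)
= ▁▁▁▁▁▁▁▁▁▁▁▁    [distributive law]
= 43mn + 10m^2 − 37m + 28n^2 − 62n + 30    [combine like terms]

By distributive law:

8mn + 10m^2 − 12m + 28n^2 + 35mn − 42n − 20n − 25m + 30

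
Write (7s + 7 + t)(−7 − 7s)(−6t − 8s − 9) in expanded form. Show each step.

707st + 1225s^2 + 1274s + 350s^2t + 392s^3 + 357t + 441 + 42t^2 + 42st^2

(7s + 7 + t)(−7 − 7s)(−6t − 8s − 9)
= (−49s − 49s^2 − 49 − 49s − 7t − 7st)(−6t − 8s − 9)    [distributive law]
= (−98s − 49s^2 − 49 − 7t − 7st)(−6t − 8s − 9)    [combine like terms]
= 588st + 784s^2 + 882s + 294s^2t + 392s^3 + 441s^2 + 294t + 392s + 441 + 42t^2 + 56st + 63t + 42st^2 + 56s^2t + 63st    [distributive law]
= 707st + 1225s^2 + 1274s + 350s^2t + 392s^3 + 357t + 441 + 42t^2 + 42st^2    [combine like terms]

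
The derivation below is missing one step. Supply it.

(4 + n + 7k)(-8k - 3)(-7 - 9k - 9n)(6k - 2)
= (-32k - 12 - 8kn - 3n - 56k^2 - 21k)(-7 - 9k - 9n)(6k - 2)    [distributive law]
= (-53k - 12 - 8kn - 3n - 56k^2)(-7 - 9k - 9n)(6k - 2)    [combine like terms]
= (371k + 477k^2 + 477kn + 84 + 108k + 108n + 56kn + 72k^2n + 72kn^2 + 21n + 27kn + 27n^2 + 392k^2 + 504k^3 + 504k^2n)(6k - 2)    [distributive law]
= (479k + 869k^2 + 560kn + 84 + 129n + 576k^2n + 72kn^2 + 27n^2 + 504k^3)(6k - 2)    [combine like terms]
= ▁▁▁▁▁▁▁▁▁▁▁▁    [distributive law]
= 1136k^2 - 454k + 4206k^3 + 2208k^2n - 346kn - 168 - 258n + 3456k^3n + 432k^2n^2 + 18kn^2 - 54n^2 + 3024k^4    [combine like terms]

By distributive law:

2874k^2 - 958k + 5214k^3 - 1738k^2 + 3360k^2n - 1120kn + 504k - 168 + 774kn - 258n + 3456k^3n - 1152k^2n + 432k^2n^2 - 144kn^2 + 162kn^2 - 54n^2 + 3024k^4 - 1008k^3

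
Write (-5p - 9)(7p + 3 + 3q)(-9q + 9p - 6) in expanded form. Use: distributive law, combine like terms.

(-5p - 9)(7p + 3 + 3q)(-9q + 9p - 6)
= (-35p^2 - 15p - 15pq - 63p - 27 - 27q)(-9q + 9p - 6)    [distributive law]
= (-35p^2 - 78p - 15pq - 27 - 27q)(-9q + 9p - 6)    [combine like terms]
= 315p^2q - 315p^3 + 210p^2 + 702pq - 702p^2 + 468p + 135pq^2 - 135p^2q + 90pq + 243q - 243p + 162 + 243q^2 - 243pq + 162q    [distributive law]
= 180p^2q - 315p^3 - 492p^2 + 549pq + 225p + 135pq^2 + 405q + 162 + 243q^2    [combine like terms]

180p^2q - 315p^3 - 492p^2 + 549pq + 225p + 135pq^2 + 405q + 162 + 243q^2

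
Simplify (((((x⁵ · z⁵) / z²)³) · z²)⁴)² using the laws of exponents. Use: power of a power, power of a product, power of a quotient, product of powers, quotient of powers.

x¹²⁰·z⁸⁸

(((((x⁵ · z⁵) / z²)³) · z²)⁴)²
= ((((x⁵ · z⁵) / z²)³) · z²)⁸    [power of a power]
= ((((x⁵ · z⁵) / z²)³)⁸) · ((z²)⁸)    [power of a product]
= (((x⁵ · z⁵) / z²)²⁴) · ((z²)⁸)    [power of a power]
= (((x⁵ · z⁵)²⁴) / ((z²)²⁴)) · ((z²)⁸)    [power of a quotient]
= ((((x⁵)²⁴) · ((z⁵)²⁴)) / ((z²)²⁴)) · ((z²)⁸)    [power of a product]
= ((x¹²⁰ · ((z⁵)²⁴)) / ((z²)²⁴)) · ((z²)⁸)    [power of a power]
= ((x¹²⁰ · z¹²⁰) / ((z²)²⁴)) · ((z²)⁸)    [power of a power]
= ((x¹²⁰ · z¹²⁰) / z⁴⁸) · ((z²)⁸)    [power of a power]
= ((x¹²⁰ · z¹²⁰) / z⁴⁸) · z¹⁶    [power of a power]
= x¹²⁰·z⁸⁸    [quotient of powers; product of powers]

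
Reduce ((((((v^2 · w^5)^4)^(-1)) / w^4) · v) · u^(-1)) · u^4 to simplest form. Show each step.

((((((v^2 · w^5)^4)^(-1)) / w^4) · v) · u^(-1)) · u^4
= (((((v^2 · w^5)^(-4)) / w^4) · v) · u^(-1)) · u^4    [power of a power]
= ((((((v^2)^(-4)) · ((w^5)^(-4))) / w^4) · v) · u^(-1)) · u^4    [power of a product]
= ((((v^(-8) · ((w^5)^(-4))) / w^4) · v) · u^(-1)) · u^4    [power of a power]
= ((((v^(-8) · w^(-20)) / w^4) · v) · u^(-1)) · u^4    [power of a power]
= u^3v^(-7)w^(-24)    [quotient of powers; product of powers]

u^3v^(-7)w^(-24)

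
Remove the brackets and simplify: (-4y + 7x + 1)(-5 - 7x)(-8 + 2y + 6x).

-170y + 40y² - 188xy + 56xy² + 70x²y + 306x + 140x² - 294x³ + 40

(-4y + 7x + 1)(-5 - 7x)(-8 + 2y + 6x)
= (20y + 28xy - 35x - 49x² - 5 - 7x)(-8 + 2y + 6x)    [distributive law]
= (20y + 28xy - 42x - 49x² - 5)(-8 + 2y + 6x)    [combine like terms]
= -160y + 40y² + 120xy - 224xy + 56xy² + 168x²y + 336x - 84xy - 252x² + 392x² - 98x²y - 294x³ + 40 - 10y - 30x    [distributive law]
= -170y + 40y² - 188xy + 56xy² + 70x²y + 306x + 140x² - 294x³ + 40    [combine like terms]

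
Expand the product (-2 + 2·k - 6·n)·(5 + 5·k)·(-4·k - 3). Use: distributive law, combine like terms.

40·k + 30 - 40·k^3 - 30·k^2 + 210·k·n + 90·n + 120·k^2·n

(-2 + 2·k - 6·n)·(5 + 5·k)·(-4·k - 3)
= (-10 - 10·k + 10·k + 10·k^2 - 30·n - 30·k·n)·(-4·k - 3)    [distributive law]
= (-10 + 10·k^2 - 30·n - 30·k·n)·(-4·k - 3)    [combine like terms]
= 40·k + 30 - 40·k^3 - 30·k^2 + 120·k·n + 90·n + 120·k^2·n + 90·k·n    [distributive law]
= 40·k + 30 - 40·k^3 - 30·k^2 + 210·k·n + 90·n + 120·k^2·n    [combine like terms]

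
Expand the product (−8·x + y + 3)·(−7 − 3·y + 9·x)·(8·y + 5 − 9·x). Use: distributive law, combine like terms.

973·x·y + 604·x − 1107·x^2 + 291·x·y^2 − 873·x^2·y + 648·x^3 − 143·y^2 − 248·y − 24·y^3 − 105

(−8·x + y + 3)·(−7 − 3·y + 9·x)·(8·y + 5 − 9·x)
= (56·x + 24·x·y − 72·x^2 − 7·y − 3·y^2 + 9·x·y − 21 − 9·y + 27·x)·(8·y + 5 − 9·x)    [distributive law]
= (83·x + 33·x·y − 72·x^2 − 16·y − 3·y^2 − 21)·(8·y + 5 − 9·x)    [combine like terms]
= 664·x·y + 415·x − 747·x^2 + 264·x·y^2 + 165·x·y − 297·x^2·y − 576·x^2·y − 360·x^2 + 648·x^3 − 128·y^2 − 80·y + 144·x·y − 24·y^3 − 15·y^2 + 27·x·y^2 − 168·y − 105 + 189·x    [distributive law]
= 973·x·y + 604·x − 1107·x^2 + 291·x·y^2 − 873·x^2·y + 648·x^3 − 143·y^2 − 248·y − 24·y^3 − 105    [combine like terms]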